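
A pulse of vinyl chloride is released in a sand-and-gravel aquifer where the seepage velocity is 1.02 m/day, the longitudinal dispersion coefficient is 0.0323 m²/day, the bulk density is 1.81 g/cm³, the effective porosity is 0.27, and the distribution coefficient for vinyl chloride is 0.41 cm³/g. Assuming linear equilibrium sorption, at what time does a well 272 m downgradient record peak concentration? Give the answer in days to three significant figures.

999 days

Retardation factor R = 1 + ρ_b·K_d/n = 1 + 1.81 × 0.41/0.27 = 3.749.
Sorption retards both mechanisms: v_R = v/R = 0.2721 m/day, D_R = D/R = 0.008616 m²/day.
Peak time from v_R²t² + 2D_R t − x² = 0: t = (√(D_R² + v_R²x²) − D_R)/v_R².
√(D_R² + v_R²x²) = √(0.008616² + 0.2721² × 272²) = 74.01; v_R² = 0.07404.
t = (74.01 − 0.008616)/0.07404 = 999 days.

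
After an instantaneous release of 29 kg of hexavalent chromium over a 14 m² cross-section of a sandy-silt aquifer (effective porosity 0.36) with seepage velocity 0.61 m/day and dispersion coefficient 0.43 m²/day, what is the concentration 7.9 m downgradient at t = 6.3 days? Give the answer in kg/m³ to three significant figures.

For an instantaneous plane source, C(x,t) = M/(n_e·A·√(4πDt)) · exp(−(x−vt)²/(4Dt)), with n_e·A the pore (flow) area.
Plume center vt = 0.61 × 6.3 = 3.843 m, so the well at 7.9 m is 4.057 m downgradient of the peak.
√(4πDt) = 5.835 m, giving peak height M/(n_e·A·√(4πDt)) = 29/(0.36 × 14 × 5.835) = 0.9861 kg/m³.
(x−vt)²/(4Dt) = (4.057)²/(4 × 0.43 × 6.3) = 1.519; exp(−1.519) = 0.2189.
C = 0.9861 × 0.2189 = 0.216 kg/m³.

0.216 kg/m³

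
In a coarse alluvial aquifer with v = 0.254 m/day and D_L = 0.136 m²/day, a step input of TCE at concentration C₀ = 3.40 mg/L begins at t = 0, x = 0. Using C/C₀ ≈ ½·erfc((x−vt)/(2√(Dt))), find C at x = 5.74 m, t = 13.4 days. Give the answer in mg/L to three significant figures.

For a continuous step input, C/C₀ ≈ ½·erfc((x−vt)/(2√(Dt))).
vt = 0.254 × 13.4 = 3.4036 m and 2√(Dt) = 2√(0.136 × 13.4) = 2.700 m.
Argument (x−vt)/(2√(Dt)) = (5.74 − 3.4036)/2.700 = 0.8653; ½·erfc(0.8653) = 0.1105.
C = 3.40 × 0.1105 = 0.376 mg/L.

0.376 mg/L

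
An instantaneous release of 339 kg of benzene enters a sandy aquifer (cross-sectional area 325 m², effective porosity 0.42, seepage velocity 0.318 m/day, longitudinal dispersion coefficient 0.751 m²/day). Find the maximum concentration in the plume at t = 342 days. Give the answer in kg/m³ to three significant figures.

The peak of an instantaneous 1D plume sits at x = vt; there the Gaussian factor is 1 and C_max = M/(n_e·A·√(4πDt)), where n_e·A is the pore area the mass is dissolved in.
√(4πDt) = √(4π × 0.751 × 342) = 56.81 m, so C_max = 339/(0.42 × 325 × 56.81) = 0.0437 kg/m³.

0.0437 kg/m³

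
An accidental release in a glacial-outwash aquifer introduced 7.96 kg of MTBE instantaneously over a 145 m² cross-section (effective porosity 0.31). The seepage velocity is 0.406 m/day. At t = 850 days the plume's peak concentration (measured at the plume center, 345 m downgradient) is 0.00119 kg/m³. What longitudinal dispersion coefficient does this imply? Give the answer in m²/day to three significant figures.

At the plume center C_max = M/(n_e·A·√(4πDt)), so D = M²/(4πt·(n_e·A·C_max)²).
n_e·A·C_max = 0.31 × 145 × 0.00119 = 0.05349 kg/m.
D = 7.96²/(4π × 850 × 0.05349²) = 2.07 m²/day.

2.07 m²/day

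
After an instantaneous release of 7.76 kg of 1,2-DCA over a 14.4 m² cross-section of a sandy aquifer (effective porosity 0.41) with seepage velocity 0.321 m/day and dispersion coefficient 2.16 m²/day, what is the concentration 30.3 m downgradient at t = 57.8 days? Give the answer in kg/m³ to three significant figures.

For an instantaneous plane source, C(x,t) = M/(n_e·A·√(4πDt)) · exp(−(x−vt)²/(4Dt)), with n_e·A the pore (flow) area.
Plume center vt = 0.321 × 57.8 = 18.5538 m, so the well at 30.3 m is 11.7462 m downgradient of the peak.
√(4πDt) = 39.61 m, giving peak height M/(n_e·A·√(4πDt)) = 7.76/(0.41 × 14.4 × 39.61) = 0.03318 kg/m³.
(x−vt)²/(4Dt) = (11.7462)²/(4 × 2.16 × 57.8) = 0.2763; exp(−0.2763) = 0.7586.
C = 0.03318 × 0.7586 = 0.0252 kg/m³.

0.0252 kg/m³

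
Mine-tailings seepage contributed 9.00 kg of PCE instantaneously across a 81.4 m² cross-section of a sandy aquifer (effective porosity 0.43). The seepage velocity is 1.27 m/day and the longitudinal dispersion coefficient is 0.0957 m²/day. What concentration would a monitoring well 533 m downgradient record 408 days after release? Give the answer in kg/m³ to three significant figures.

0.00283 kg/m³

For an instantaneous plane source, C(x,t) = M/(n_e·A·√(4πDt)) · exp(−(x−vt)²/(4Dt)), with n_e·A the pore (flow) area.
Plume center vt = 1.27 × 408 = 518.16 m, so the well at 533 m is 14.84 m downgradient of the peak.
√(4πDt) = 22.15 m, giving peak height M/(n_e·A·√(4πDt)) = 9.00/(0.43 × 81.4 × 22.15) = 0.01161 kg/m³.
(x−vt)²/(4Dt) = (14.84)²/(4 × 0.0957 × 408) = 1.410; exp(−1.410) = 0.2441.
C = 0.01161 × 0.2441 = 0.00283 kg/m³.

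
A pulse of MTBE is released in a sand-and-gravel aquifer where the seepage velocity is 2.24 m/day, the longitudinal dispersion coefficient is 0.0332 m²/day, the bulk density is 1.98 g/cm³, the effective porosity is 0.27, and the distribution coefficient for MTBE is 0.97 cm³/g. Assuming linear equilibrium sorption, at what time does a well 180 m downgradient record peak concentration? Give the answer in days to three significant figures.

652 days

Retardation factor R = 1 + ρ_b·K_d/n = 1 + 1.98 × 0.97/0.27 = 8.113.
Sorption retards both mechanisms: v_R = v/R = 0.2761 m/day, D_R = D/R = 0.004092 m²/day.
Peak time from v_R²t² + 2D_R t − x² = 0: t = (√(D_R² + v_R²x²) − D_R)/v_R².
√(D_R² + v_R²x²) = √(0.004092² + 0.2761² × 180²) = 49.70; v_R² = 0.07623.
t = (49.70 − 0.004092)/0.07623 = 652 days.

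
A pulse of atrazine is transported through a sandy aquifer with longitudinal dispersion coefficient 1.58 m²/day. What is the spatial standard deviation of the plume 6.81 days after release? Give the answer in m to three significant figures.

Dispersive spreading gives a Gaussian with σ² = 2Dt; advection only shifts the center.
σ = √(2 × 1.58 × 6.81) = 4.64 m.

4.64 m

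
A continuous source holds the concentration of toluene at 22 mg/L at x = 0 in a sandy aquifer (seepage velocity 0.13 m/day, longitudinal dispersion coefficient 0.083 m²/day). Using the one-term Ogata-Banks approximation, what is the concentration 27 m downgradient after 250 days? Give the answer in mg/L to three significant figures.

17.7 mg/L

For a continuous step input, C/C₀ ≈ ½·erfc((x−vt)/(2√(Dt))).
vt = 0.13 × 250 = 32.5 m and 2√(Dt) = 2√(0.083 × 250) = 9.110 m.
Argument (x−vt)/(2√(Dt)) = (27 − 32.5)/9.110 = -0.6037; ½·erfc(-0.6037) = 0.8034.
C = 22 × 0.8034 = 17.7 mg/L.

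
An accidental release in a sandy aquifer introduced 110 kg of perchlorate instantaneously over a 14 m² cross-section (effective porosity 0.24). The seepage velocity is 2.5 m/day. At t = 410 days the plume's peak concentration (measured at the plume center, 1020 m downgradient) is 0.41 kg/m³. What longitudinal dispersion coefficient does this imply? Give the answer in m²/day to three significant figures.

At the plume center C_max = M/(n_e·A·√(4πDt)), so D = M²/(4πt·(n_e·A·C_max)²).
n_e·A·C_max = 0.24 × 14 × 0.41 = 1.378 kg/m.
D = 110²/(4π × 410 × 1.378²) = 1.24 m²/day.

1.24 m²/day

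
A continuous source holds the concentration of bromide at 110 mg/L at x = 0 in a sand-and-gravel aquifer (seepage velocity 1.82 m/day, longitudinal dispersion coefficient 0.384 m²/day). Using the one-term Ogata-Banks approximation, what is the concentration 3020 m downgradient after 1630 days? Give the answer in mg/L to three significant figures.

For a continuous step input, C/C₀ ≈ ½·erfc((x−vt)/(2√(Dt))).
vt = 1.82 × 1630 = 2966.6 m and 2√(Dt) = 2√(0.384 × 1630) = 50.04 m.
Argument (x−vt)/(2√(Dt)) = (3020 − 2966.6)/50.04 = 1.067; ½·erfc(1.067) = 0.06565.
C = 110 × 0.06565 = 7.22 mg/L.

7.22 mg/L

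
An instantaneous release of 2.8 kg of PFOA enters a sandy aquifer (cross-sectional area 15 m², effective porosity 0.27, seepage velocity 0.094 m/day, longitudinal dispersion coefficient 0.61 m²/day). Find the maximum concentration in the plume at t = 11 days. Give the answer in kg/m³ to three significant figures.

The peak of an instantaneous 1D plume sits at x = vt; there the Gaussian factor is 1 and C_max = M/(n_e·A·√(4πDt)), where n_e·A is the pore area the mass is dissolved in.
√(4πDt) = √(4π × 0.61 × 11) = 9.183 m, so C_max = 2.8/(0.27 × 15 × 9.183) = 0.0753 kg/m³.

0.0753 kg/m³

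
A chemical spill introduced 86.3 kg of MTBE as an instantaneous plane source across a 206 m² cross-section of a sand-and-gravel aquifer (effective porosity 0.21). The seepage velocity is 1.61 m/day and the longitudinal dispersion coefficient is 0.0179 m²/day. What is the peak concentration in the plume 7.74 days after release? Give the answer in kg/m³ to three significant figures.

1.51 kg/m³

The peak of an instantaneous 1D plume sits at x = vt; there the Gaussian factor is 1 and C_max = M/(n_e·A·√(4πDt)), where n_e·A is the pore area the mass is dissolved in.
√(4πDt) = √(4π × 0.0179 × 7.74) = 1.319 m, so C_max = 86.3/(0.21 × 206 × 1.319) = 1.51 kg/m³.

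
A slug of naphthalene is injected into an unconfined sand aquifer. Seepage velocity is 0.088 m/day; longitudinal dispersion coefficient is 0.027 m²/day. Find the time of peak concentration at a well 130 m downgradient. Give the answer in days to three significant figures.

For the 1D instantaneous-source solution, setting ∂C/∂t = 0 at fixed x gives v²t² + 2Dt − x² = 0, so t = (√(D² + v²x²) − D)/v².
√(D² + v²x²) = √(0.027² + 0.088² × 130²) = 11.44; v² = 0.007744.
t = (11.44 − 0.027)/0.007744 = 1470 days (vs. the pure-advection estimate x/v = 1480 d).

1470 days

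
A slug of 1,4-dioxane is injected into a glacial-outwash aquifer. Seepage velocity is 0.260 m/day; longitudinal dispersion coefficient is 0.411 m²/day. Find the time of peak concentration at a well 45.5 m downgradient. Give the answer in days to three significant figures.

169 days

For the 1D instantaneous-source solution, setting ∂C/∂t = 0 at fixed x gives v²t² + 2Dt − x² = 0, so t = (√(D² + v²x²) − D)/v².
√(D² + v²x²) = √(0.411² + 0.260² × 45.5²) = 11.84; v² = 0.0676.
t = (11.84 − 0.411)/0.0676 = 169 days (vs. the pure-advection estimate x/v = 175 d).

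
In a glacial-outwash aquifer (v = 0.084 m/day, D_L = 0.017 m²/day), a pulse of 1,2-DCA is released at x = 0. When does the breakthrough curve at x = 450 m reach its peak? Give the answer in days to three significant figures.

For the 1D instantaneous-source solution, setting ∂C/∂t = 0 at fixed x gives v²t² + 2Dt − x² = 0, so t = (√(D² + v²x²) − D)/v².
√(D² + v²x²) = √(0.017² + 0.084² × 450²) = 37.80; v² = 0.007056.
t = (37.80 − 0.017)/0.007056 = 5350 days (vs. the pure-advection estimate x/v = 5360 d).

5350 days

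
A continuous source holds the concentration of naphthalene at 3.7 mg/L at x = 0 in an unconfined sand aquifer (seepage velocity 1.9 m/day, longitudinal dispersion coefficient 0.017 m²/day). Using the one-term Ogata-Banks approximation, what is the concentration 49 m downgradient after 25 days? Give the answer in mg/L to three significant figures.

0.192 mg/L

For a continuous step input, C/C₀ ≈ ½·erfc((x−vt)/(2√(Dt))).
vt = 1.9 × 25 = 47.5 m and 2√(Dt) = 2√(0.017 × 25) = 1.304 m.
Argument (x−vt)/(2√(Dt)) = (49 − 47.5)/1.304 = 1.150; ½·erfc(1.150) = 0.05194.
C = 3.7 × 0.05194 = 0.192 mg/L.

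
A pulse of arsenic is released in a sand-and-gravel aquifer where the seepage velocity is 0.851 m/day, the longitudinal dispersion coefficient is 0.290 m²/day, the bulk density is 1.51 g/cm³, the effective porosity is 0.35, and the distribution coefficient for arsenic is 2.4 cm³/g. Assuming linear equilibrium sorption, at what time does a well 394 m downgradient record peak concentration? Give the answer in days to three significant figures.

5250 days

Retardation factor R = 1 + ρ_b·K_d/n = 1 + 1.51 × 2.4/0.35 = 11.35.
Sorption retards both mechanisms: v_R = v/R = 0.07498 m/day, D_R = D/R = 0.02555 m²/day.
Peak time from v_R²t² + 2D_R t − x² = 0: t = (√(D_R² + v_R²x²) − D_R)/v_R².
√(D_R² + v_R²x²) = √(0.02555² + 0.07498² × 394²) = 29.54; v_R² = 0.005622.
t = (29.54 − 0.02555)/0.005622 = 5250 days.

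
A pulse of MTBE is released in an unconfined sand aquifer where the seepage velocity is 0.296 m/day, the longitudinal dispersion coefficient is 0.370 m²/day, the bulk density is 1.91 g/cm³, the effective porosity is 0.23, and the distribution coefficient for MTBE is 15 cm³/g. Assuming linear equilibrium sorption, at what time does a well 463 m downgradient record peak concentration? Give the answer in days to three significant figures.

Retardation factor R = 1 + ρ_b·K_d/n = 1 + 1.91 × 15/0.23 = 125.6.
Sorption retards both mechanisms: v_R = v/R = 0.002357 m/day, D_R = D/R = 0.002946 m²/day.
Peak time from v_R²t² + 2D_R t − x² = 0: t = (√(D_R² + v_R²x²) − D_R)/v_R².
√(D_R² + v_R²x²) = √(0.002946² + 0.002357² × 463²) = 1.091; v_R² = 5.555e-06.
t = (1.091 − 0.002946)/5.555e-06 = 196000 days.

196000 days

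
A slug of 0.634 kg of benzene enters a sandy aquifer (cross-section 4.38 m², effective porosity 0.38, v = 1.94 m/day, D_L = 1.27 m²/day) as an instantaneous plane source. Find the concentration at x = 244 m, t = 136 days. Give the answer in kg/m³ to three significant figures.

For an instantaneous plane source, C(x,t) = M/(n_e·A·√(4πDt)) · exp(−(x−vt)²/(4Dt)), with n_e·A the pore (flow) area.
Plume center vt = 1.94 × 136 = 263.84 m, so the well at 244 m is 19.84 m upgradient of the peak.
√(4πDt) = 46.59 m, giving peak height M/(n_e·A·√(4πDt)) = 0.634/(0.38 × 4.38 × 46.59) = 0.008176 kg/m³.
(x−vt)²/(4Dt) = (-19.84)²/(4 × 1.27 × 136) = 0.5697; exp(−0.5697) = 0.5657.
C = 0.008176 × 0.5657 = 0.00463 kg/m³.

0.00463 kg/m³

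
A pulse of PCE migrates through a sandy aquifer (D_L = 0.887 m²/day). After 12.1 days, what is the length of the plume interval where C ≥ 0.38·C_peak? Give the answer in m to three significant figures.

The plume is Gaussian with σ = √(2Dt) = √(2 × 0.887 × 12.1) = 4.633 m.
C/C_peak = exp(−Δx²/(2σ²)) = 0.38 ⇒ Δx = σ·√(−2 ln 0.38) = 4.633 × 1.391 = 6.445 m.
Width = 2Δx = 12.9 m.

12.9 m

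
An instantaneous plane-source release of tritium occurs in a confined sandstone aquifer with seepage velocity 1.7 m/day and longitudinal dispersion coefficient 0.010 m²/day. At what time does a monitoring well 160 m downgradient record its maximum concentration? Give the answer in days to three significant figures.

94.1 days

For the 1D instantaneous-source solution, setting ∂C/∂t = 0 at fixed x gives v²t² + 2Dt − x² = 0, so t = (√(D² + v²x²) − D)/v².
√(D² + v²x²) = √(0.010² + 1.7² × 160²) = 272.0; v² = 2.89.
t = (272.0 − 0.010)/2.89 = 94.1 days (vs. the pure-advection estimate x/v = 94.1 d).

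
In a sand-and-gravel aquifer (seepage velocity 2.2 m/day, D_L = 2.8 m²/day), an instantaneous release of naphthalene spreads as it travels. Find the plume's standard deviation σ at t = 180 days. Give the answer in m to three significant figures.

Dispersive spreading gives a Gaussian with σ² = 2Dt; advection only shifts the center.
σ = √(2 × 2.8 × 180) = 31.7 m.

31.7 m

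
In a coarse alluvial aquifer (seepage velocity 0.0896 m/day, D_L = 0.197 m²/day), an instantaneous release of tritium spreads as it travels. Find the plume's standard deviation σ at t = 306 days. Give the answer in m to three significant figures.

Dispersive spreading gives a Gaussian with σ² = 2Dt; advection only shifts the center.
σ = √(2 × 0.197 × 306) = 11.0 m.

11.0 m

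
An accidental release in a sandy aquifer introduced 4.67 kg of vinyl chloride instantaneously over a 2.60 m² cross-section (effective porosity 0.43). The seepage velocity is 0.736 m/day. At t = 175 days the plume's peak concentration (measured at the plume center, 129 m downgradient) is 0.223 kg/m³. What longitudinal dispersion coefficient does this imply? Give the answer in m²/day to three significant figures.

0.160 m²/day

At the plume center C_max = M/(n_e·A·√(4πDt)), so D = M²/(4πt·(n_e·A·C_max)²).
n_e·A·C_max = 0.43 × 2.60 × 0.223 = 0.2493 kg/m.
D = 4.67²/(4π × 175 × 0.2493²) = 0.160 m²/day.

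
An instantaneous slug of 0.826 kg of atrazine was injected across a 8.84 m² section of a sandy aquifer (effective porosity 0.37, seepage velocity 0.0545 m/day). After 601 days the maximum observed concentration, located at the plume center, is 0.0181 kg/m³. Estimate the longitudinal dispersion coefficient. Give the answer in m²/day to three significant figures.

At the plume center C_max = M/(n_e·A·√(4πDt)), so D = M²/(4πt·(n_e·A·C_max)²).
n_e·A·C_max = 0.37 × 8.84 × 0.0181 = 0.05920 kg/m.
D = 0.826²/(4π × 601 × 0.05920²) = 0.0258 m²/day.

0.0258 m²/day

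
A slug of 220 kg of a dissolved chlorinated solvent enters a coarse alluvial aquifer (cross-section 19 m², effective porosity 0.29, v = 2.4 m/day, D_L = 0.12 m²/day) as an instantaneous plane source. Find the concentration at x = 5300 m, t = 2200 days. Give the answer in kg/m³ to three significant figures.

0.475 kg/m³

For an instantaneous plane source, C(x,t) = M/(n_e·A·√(4πDt)) · exp(−(x−vt)²/(4Dt)), with n_e·A the pore (flow) area.
Plume center vt = 2.4 × 2200 = 5280 m, so the well at 5300 m is 20 m downgradient of the peak.
√(4πDt) = 57.60 m, giving peak height M/(n_e·A·√(4πDt)) = 220/(0.29 × 19 × 57.60) = 0.6932 kg/m³.
(x−vt)²/(4Dt) = (20)²/(4 × 0.12 × 2200) = 0.3788; exp(−0.3788) = 0.6847.
C = 0.6932 × 0.6847 = 0.475 kg/m³.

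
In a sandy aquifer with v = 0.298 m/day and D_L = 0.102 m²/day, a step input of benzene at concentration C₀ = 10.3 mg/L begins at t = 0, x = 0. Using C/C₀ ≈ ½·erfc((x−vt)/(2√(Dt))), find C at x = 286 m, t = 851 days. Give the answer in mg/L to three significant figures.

0.0717 mg/L

For a continuous step input, C/C₀ ≈ ½·erfc((x−vt)/(2√(Dt))).
vt = 0.298 × 851 = 253.598 m and 2√(Dt) = 2√(0.102 × 851) = 18.63 m.
Argument (x−vt)/(2√(Dt)) = (286 − 253.598)/18.63 = 1.739; ½·erfc(1.739) = 0.006960.
C = 10.3 × 0.006960 = 0.0717 mg/L.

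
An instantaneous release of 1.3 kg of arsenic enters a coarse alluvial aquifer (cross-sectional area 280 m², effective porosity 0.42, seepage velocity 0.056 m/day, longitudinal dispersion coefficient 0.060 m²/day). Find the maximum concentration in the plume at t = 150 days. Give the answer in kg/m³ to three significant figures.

The peak of an instantaneous 1D plume sits at x = vt; there the Gaussian factor is 1 and C_max = M/(n_e·A·√(4πDt)), where n_e·A is the pore area the mass is dissolved in.
√(4πDt) = √(4π × 0.060 × 150) = 10.63 m, so C_max = 1.3/(0.42 × 280 × 10.63) = 0.00104 kg/m³.

0.00104 kg/m³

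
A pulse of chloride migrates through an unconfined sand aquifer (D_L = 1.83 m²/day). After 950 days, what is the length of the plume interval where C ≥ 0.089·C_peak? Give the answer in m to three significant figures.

The plume is Gaussian with σ = √(2Dt) = √(2 × 1.83 × 950) = 58.97 m.
C/C_peak = exp(−Δx²/(2σ²)) = 0.089 ⇒ Δx = σ·√(−2 ln 0.089) = 58.97 × 2.200 = 129.7 m.
Width = 2Δx = 259 m.

259 m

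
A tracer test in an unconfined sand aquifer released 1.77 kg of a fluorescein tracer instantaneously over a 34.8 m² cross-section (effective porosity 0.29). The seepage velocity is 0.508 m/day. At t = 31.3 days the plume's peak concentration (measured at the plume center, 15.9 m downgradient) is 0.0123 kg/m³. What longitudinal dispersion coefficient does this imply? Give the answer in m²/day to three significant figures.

0.517 m²/day

At the plume center C_max = M/(n_e·A·√(4πDt)), so D = M²/(4πt·(n_e·A·C_max)²).
n_e·A·C_max = 0.29 × 34.8 × 0.0123 = 0.1241 kg/m.
D = 1.77²/(4π × 31.3 × 0.1241²) = 0.517 m²/day.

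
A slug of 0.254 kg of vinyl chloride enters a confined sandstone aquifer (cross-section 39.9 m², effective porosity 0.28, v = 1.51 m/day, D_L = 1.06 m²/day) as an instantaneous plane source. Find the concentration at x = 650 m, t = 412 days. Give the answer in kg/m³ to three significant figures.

For an instantaneous plane source, C(x,t) = M/(n_e·A·√(4πDt)) · exp(−(x−vt)²/(4Dt)), with n_e·A the pore (flow) area.
Plume center vt = 1.51 × 412 = 622.12 m, so the well at 650 m is 27.88 m downgradient of the peak.
√(4πDt) = 74.08 m, giving peak height M/(n_e·A·√(4πDt)) = 0.254/(0.28 × 39.9 × 74.08) = 0.0003069 kg/m³.
(x−vt)²/(4Dt) = (27.88)²/(4 × 1.06 × 412) = 0.4450; exp(−0.4450) = 0.6408.
C = 0.0003069 × 0.6408 = 0.000197 kg/m³.

0.000197 kg/m³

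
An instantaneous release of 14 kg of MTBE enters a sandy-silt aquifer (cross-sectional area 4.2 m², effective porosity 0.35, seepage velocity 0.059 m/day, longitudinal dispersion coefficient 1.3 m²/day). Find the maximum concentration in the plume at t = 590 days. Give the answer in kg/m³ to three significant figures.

The peak of an instantaneous 1D plume sits at x = vt; there the Gaussian factor is 1 and C_max = M/(n_e·A·√(4πDt)), where n_e·A is the pore area the mass is dissolved in.
√(4πDt) = √(4π × 1.3 × 590) = 98.18 m, so C_max = 14/(0.35 × 4.2 × 98.18) = 0.0970 kg/m³.

0.0970 kg/m³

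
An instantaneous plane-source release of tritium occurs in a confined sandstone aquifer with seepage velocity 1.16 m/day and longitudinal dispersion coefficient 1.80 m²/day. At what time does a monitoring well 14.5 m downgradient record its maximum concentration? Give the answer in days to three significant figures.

11.2 days

For the 1D instantaneous-source solution, setting ∂C/∂t = 0 at fixed x gives v²t² + 2Dt − x² = 0, so t = (√(D² + v²x²) − D)/v².
√(D² + v²x²) = √(1.80² + 1.16² × 14.5²) = 16.92; v² = 1.3456.
t = (16.92 − 1.80)/1.3456 = 11.2 days (vs. the pure-advection estimate x/v = 12.5 d).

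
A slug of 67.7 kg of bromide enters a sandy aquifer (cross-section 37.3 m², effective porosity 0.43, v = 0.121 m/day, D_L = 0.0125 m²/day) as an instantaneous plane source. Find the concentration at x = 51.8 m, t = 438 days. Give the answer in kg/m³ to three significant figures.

0.477 kg/m³

For an instantaneous plane source, C(x,t) = M/(n_e·A·√(4πDt)) · exp(−(x−vt)²/(4Dt)), with n_e·A the pore (flow) area.
Plume center vt = 0.121 × 438 = 52.998 m, so the well at 51.8 m is 1.198 m upgradient of the peak.
√(4πDt) = 8.295 m, giving peak height M/(n_e·A·√(4πDt)) = 67.7/(0.43 × 37.3 × 8.295) = 0.5089 kg/m³.
(x−vt)²/(4Dt) = (-1.198)²/(4 × 0.0125 × 438) = 0.06553; exp(−0.06553) = 0.9366.
C = 0.5089 × 0.9366 = 0.477 kg/m³.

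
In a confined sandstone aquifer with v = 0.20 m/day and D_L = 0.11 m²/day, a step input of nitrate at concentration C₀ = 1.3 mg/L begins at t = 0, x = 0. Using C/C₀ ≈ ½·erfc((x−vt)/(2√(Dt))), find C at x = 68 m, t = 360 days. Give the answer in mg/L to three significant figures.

0.875 mg/L

For a continuous step input, C/C₀ ≈ ½·erfc((x−vt)/(2√(Dt))).
vt = 0.20 × 360 = 72 m and 2√(Dt) = 2√(0.11 × 360) = 12.59 m.
Argument (x−vt)/(2√(Dt)) = (68 − 72)/12.59 = -0.3177; ½·erfc(-0.3177) = 0.6734.
C = 1.3 × 0.6734 = 0.875 mg/L.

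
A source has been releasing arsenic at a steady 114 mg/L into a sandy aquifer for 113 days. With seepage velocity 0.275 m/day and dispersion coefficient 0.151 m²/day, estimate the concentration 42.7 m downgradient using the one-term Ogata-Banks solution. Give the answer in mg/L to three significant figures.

2.66 mg/L

For a continuous step input, C/C₀ ≈ ½·erfc((x−vt)/(2√(Dt))).
vt = 0.275 × 113 = 31.075 m and 2√(Dt) = 2√(0.151 × 113) = 8.261 m.
Argument (x−vt)/(2√(Dt)) = (42.7 − 31.075)/8.261 = 1.407; ½·erfc(1.407) = 0.02331.
C = 114 × 0.02331 = 2.66 mg/L.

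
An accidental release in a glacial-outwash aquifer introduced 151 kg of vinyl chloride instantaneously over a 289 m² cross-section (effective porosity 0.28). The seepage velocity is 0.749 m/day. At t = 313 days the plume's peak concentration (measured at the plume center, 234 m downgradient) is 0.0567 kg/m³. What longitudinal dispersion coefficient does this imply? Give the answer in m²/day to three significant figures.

0.275 m²/day

At the plume center C_max = M/(n_e·A·√(4πDt)), so D = M²/(4πt·(n_e·A·C_max)²).
n_e·A·C_max = 0.28 × 289 × 0.0567 = 4.588 kg/m.
D = 151²/(4π × 313 × 4.588²) = 0.275 m²/day.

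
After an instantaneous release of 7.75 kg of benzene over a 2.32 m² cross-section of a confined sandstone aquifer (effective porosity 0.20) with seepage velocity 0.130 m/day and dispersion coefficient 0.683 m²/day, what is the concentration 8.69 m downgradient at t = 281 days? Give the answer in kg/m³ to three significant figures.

For an instantaneous plane source, C(x,t) = M/(n_e·A·√(4πDt)) · exp(−(x−vt)²/(4Dt)), with n_e·A the pore (flow) area.
Plume center vt = 0.130 × 281 = 36.53 m, so the well at 8.69 m is 27.84 m upgradient of the peak.
√(4πDt) = 49.11 m, giving peak height M/(n_e·A·√(4πDt)) = 7.75/(0.20 × 2.32 × 49.11) = 0.3401 kg/m³.
(x−vt)²/(4Dt) = (-27.84)²/(4 × 0.683 × 281) = 1.010; exp(−1.010) = 0.3642.
C = 0.3401 × 0.3642 = 0.124 kg/m³.

0.124 kg/m³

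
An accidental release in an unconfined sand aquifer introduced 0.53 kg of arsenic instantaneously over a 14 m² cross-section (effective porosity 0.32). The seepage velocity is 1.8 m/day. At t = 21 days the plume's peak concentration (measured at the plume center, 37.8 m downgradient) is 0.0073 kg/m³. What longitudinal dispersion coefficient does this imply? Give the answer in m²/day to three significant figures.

0.995 m²/day

At the plume center C_max = M/(n_e·A·√(4πDt)), so D = M²/(4πt·(n_e·A·C_max)²).
n_e·A·C_max = 0.32 × 14 × 0.0073 = 0.03270 kg/m.
D = 0.53²/(4π × 21 × 0.03270²) = 0.995 m²/day.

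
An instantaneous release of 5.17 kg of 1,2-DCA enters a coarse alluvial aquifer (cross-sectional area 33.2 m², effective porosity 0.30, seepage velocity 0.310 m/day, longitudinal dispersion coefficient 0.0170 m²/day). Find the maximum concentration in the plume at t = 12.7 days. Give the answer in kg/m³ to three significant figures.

0.315 kg/m³

The peak of an instantaneous 1D plume sits at x = vt; there the Gaussian factor is 1 and C_max = M/(n_e·A·√(4πDt)), where n_e·A is the pore area the mass is dissolved in.
√(4πDt) = √(4π × 0.0170 × 12.7) = 1.647 m, so C_max = 5.17/(0.30 × 33.2 × 1.647) = 0.315 kg/m³.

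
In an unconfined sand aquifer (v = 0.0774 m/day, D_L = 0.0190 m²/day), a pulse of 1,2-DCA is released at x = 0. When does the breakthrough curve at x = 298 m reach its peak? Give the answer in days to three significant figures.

For the 1D instantaneous-source solution, setting ∂C/∂t = 0 at fixed x gives v²t² + 2Dt − x² = 0, so t = (√(D² + v²x²) − D)/v².
√(D² + v²x²) = √(0.0190² + 0.0774² × 298²) = 23.07; v² = 0.00599076.
t = (23.07 − 0.0190)/0.00599076 = 3850 days (vs. the pure-advection estimate x/v = 3850 d).

3850 days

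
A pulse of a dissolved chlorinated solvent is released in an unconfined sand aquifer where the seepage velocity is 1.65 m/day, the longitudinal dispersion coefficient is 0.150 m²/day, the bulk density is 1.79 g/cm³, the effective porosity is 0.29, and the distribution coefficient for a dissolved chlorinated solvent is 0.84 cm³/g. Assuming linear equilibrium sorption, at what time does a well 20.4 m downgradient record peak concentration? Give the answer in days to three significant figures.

76.1 days

Retardation factor R = 1 + ρ_b·K_d/n = 1 + 1.79 × 0.84/0.29 = 6.185.
Sorption retards both mechanisms: v_R = v/R = 0.2668 m/day, D_R = D/R = 0.02425 m²/day.
Peak time from v_R²t² + 2D_R t − x² = 0: t = (√(D_R² + v_R²x²) − D_R)/v_R².
√(D_R² + v_R²x²) = √(0.02425² + 0.2668² × 20.4²) = 5.443; v_R² = 0.07118.
t = (5.443 − 0.02425)/0.07118 = 76.1 days.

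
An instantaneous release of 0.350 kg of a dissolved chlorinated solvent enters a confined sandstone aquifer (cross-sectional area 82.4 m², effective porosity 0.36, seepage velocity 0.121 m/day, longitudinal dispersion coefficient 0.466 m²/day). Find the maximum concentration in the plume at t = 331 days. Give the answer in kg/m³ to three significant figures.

The peak of an instantaneous 1D plume sits at x = vt; there the Gaussian factor is 1 and C_max = M/(n_e·A·√(4πDt)), where n_e·A is the pore area the mass is dissolved in.
√(4πDt) = √(4π × 0.466 × 331) = 44.03 m, so C_max = 0.350/(0.36 × 82.4 × 44.03) = 0.000268 kg/m³.

0.000268 kg/m³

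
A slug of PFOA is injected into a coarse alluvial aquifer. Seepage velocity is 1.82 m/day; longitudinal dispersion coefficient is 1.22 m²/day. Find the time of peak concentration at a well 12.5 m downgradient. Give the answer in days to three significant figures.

6.51 days

For the 1D instantaneous-source solution, setting ∂C/∂t = 0 at fixed x gives v²t² + 2Dt − x² = 0, so t = (√(D² + v²x²) − D)/v².
√(D² + v²x²) = √(1.22² + 1.82² × 12.5²) = 22.78; v² = 3.3124.
t = (22.78 − 1.22)/3.3124 = 6.51 days (vs. the pure-advection estimate x/v = 6.87 d).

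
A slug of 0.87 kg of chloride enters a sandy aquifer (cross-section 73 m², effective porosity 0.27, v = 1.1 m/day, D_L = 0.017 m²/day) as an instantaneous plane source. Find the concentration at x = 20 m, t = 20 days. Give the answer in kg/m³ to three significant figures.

For an instantaneous plane source, C(x,t) = M/(n_e·A·√(4πDt)) · exp(−(x−vt)²/(4Dt)), with n_e·A the pore (flow) area.
Plume center vt = 1.1 × 20 = 22 m, so the well at 20 m is 2 m upgradient of the peak.
√(4πDt) = 2.067 m, giving peak height M/(n_e·A·√(4πDt)) = 0.87/(0.27 × 73 × 2.067) = 0.02135 kg/m³.
(x−vt)²/(4Dt) = (-2)²/(4 × 0.017 × 20) = 2.941; exp(−2.941) = 0.05281.
C = 0.02135 × 0.05281 = 0.00113 kg/m³.

0.00113 kg/m³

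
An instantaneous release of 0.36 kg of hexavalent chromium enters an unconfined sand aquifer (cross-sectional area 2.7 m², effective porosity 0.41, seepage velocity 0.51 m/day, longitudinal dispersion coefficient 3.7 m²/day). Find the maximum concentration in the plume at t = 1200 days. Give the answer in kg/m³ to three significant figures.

0.00138 kg/m³

The peak of an instantaneous 1D plume sits at x = vt; there the Gaussian factor is 1 and C_max = M/(n_e·A·√(4πDt)), where n_e·A is the pore area the mass is dissolved in.
√(4πDt) = √(4π × 3.7 × 1200) = 236.2 m, so C_max = 0.36/(0.41 × 2.7 × 236.2) = 0.00138 kg/m³.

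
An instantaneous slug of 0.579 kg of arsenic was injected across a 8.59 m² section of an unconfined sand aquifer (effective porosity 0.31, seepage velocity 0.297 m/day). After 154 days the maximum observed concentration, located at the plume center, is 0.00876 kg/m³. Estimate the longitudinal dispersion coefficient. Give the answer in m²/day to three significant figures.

At the plume center C_max = M/(n_e·A·√(4πDt)), so D = M²/(4πt·(n_e·A·C_max)²).
n_e·A·C_max = 0.31 × 8.59 × 0.00876 = 0.02333 kg/m.
D = 0.579²/(4π × 154 × 0.02333²) = 0.318 m²/day.

0.318 m²/day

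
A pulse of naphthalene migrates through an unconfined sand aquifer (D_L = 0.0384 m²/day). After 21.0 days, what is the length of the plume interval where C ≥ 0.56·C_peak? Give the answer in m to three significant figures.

2.74 m

The plume is Gaussian with σ = √(2Dt) = √(2 × 0.0384 × 21.0) = 1.270 m.
C/C_peak = exp(−Δx²/(2σ²)) = 0.56 ⇒ Δx = σ·√(−2 ln 0.56) = 1.270 × 1.077 = 1.368 m.
Width = 2Δx = 2.74 m.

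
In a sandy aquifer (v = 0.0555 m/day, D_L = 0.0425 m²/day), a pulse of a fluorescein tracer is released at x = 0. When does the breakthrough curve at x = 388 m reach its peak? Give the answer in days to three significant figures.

6980 days

For the 1D instantaneous-source solution, setting ∂C/∂t = 0 at fixed x gives v²t² + 2Dt − x² = 0, so t = (√(D² + v²x²) − D)/v².
√(D² + v²x²) = √(0.0425² + 0.0555² × 388²) = 21.53; v² = 0.00308025.
t = (21.53 − 0.0425)/0.00308025 = 6980 days (vs. the pure-advection estimate x/v = 6990 d).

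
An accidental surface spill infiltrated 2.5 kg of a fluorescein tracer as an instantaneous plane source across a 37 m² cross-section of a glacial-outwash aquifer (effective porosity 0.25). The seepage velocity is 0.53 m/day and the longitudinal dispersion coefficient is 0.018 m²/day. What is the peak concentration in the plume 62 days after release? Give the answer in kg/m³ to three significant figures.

The peak of an instantaneous 1D plume sits at x = vt; there the Gaussian factor is 1 and C_max = M/(n_e·A·√(4πDt)), where n_e·A is the pore area the mass is dissolved in.
√(4πDt) = √(4π × 0.018 × 62) = 3.745 m, so C_max = 2.5/(0.25 × 37 × 3.745) = 0.0722 kg/m³.

0.0722 kg/m³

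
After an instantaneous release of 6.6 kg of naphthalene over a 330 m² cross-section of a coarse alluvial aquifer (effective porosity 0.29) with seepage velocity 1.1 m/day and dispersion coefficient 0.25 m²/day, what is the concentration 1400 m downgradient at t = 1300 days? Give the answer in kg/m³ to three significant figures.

For an instantaneous plane source, C(x,t) = M/(n_e·A·√(4πDt)) · exp(−(x−vt)²/(4Dt)), with n_e·A the pore (flow) area.
Plume center vt = 1.1 × 1300 = 1430 m, so the well at 1400 m is 30 m upgradient of the peak.
√(4πDt) = 63.91 m, giving peak height M/(n_e·A·√(4πDt)) = 6.6/(0.29 × 330 × 63.91) = 0.001079 kg/m³.
(x−vt)²/(4Dt) = (-30)²/(4 × 0.25 × 1300) = 0.6923; exp(−0.6923) = 0.5004.
C = 0.001079 × 0.5004 = 0.000540 kg/m³.

0.000540 kg/m³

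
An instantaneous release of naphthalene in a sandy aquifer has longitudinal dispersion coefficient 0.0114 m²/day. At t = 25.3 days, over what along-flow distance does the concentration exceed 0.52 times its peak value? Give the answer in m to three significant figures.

The plume is Gaussian with σ = √(2Dt) = √(2 × 0.0114 × 25.3) = 0.7595 m.
C/C_peak = exp(−Δx²/(2σ²)) = 0.52 ⇒ Δx = σ·√(−2 ln 0.52) = 0.7595 × 1.144 = 0.8689 m.
Width = 2Δx = 1.74 m.

1.74 m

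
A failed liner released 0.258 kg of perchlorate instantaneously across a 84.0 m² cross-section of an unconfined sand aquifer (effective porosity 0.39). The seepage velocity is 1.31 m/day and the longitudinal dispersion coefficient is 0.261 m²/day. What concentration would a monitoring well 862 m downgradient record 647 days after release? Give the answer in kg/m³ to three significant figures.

For an instantaneous plane source, C(x,t) = M/(n_e·A·√(4πDt)) · exp(−(x−vt)²/(4Dt)), with n_e·A the pore (flow) area.
Plume center vt = 1.31 × 647 = 847.57 m, so the well at 862 m is 14.43 m downgradient of the peak.
√(4πDt) = 46.07 m, giving peak height M/(n_e·A·√(4πDt)) = 0.258/(0.39 × 84.0 × 46.07) = 0.0001709 kg/m³.
(x−vt)²/(4Dt) = (14.43)²/(4 × 0.261 × 647) = 0.3083; exp(−0.3083) = 0.7347.
C = 0.0001709 × 0.7347 = 0.000126 kg/m³.

0.000126 kg/m³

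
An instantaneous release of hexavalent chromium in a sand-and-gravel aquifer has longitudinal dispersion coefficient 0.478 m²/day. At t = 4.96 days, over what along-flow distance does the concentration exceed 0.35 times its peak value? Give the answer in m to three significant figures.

The plume is Gaussian with σ = √(2Dt) = √(2 × 0.478 × 4.96) = 2.178 m.
C/C_peak = exp(−Δx²/(2σ²)) = 0.35 ⇒ Δx = σ·√(−2 ln 0.35) = 2.178 × 1.449 = 3.156 m.
Width = 2Δx = 6.31 m.

6.31 m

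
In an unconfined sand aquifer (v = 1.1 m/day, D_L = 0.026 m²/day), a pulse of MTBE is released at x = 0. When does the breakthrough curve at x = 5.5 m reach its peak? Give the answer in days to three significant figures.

4.98 days

For the 1D instantaneous-source solution, setting ∂C/∂t = 0 at fixed x gives v²t² + 2Dt − x² = 0, so t = (√(D² + v²x²) − D)/v².
√(D² + v²x²) = √(0.026² + 1.1² × 5.5²) = 6.050; v² = 1.21.
t = (6.050 − 0.026)/1.21 = 4.98 days (vs. the pure-advection estimate x/v = 5.00 d).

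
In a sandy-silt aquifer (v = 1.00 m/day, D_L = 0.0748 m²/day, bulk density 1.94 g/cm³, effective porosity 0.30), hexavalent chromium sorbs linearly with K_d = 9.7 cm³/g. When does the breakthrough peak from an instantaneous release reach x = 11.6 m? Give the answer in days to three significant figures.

Retardation factor R = 1 + ρ_b·K_d/n = 1 + 1.94 × 9.7/0.30 = 63.73.
Sorption retards both mechanisms: v_R = v/R = 0.01569 m/day, D_R = D/R = 0.001174 m²/day.
Peak time from v_R²t² + 2D_R t − x² = 0: t = (√(D_R² + v_R²x²) − D_R)/v_R².
√(D_R² + v_R²x²) = √(0.001174² + 0.01569² × 11.6²) = 0.1820; v_R² = 0.0002462.
t = (0.1820 − 0.001174)/0.0002462 = 734 days.

734 days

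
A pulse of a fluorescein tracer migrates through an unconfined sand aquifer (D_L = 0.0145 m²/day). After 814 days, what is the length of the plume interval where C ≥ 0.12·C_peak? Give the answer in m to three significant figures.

20.0 m

The plume is Gaussian with σ = √(2Dt) = √(2 × 0.0145 × 814) = 4.859 m.
C/C_peak = exp(−Δx²/(2σ²)) = 0.12 ⇒ Δx = σ·√(−2 ln 0.12) = 4.859 × 2.059 = 10.00 m.
Width = 2Δx = 20.0 m.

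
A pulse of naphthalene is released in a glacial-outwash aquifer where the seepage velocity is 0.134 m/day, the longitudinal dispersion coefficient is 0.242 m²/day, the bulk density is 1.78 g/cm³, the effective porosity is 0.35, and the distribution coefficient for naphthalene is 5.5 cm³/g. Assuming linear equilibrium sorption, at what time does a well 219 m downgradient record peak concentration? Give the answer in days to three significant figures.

47000 days

Retardation factor R = 1 + ρ_b·K_d/n = 1 + 1.78 × 5.5/0.35 = 28.97.
Sorption retards both mechanisms: v_R = v/R = 0.004625 m/day, D_R = D/R = 0.008353 m²/day.
Peak time from v_R²t² + 2D_R t − x² = 0: t = (√(D_R² + v_R²x²) − D_R)/v_R².
√(D_R² + v_R²x²) = √(0.008353² + 0.004625² × 219²) = 1.013; v_R² = 2.139e-05.
t = (1.013 − 0.008353)/2.139e-05 = 47000 days.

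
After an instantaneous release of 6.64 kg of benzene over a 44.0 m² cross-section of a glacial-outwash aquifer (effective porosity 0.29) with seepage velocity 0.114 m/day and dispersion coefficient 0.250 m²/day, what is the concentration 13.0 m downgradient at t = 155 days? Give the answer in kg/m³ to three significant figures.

For an instantaneous plane source, C(x,t) = M/(n_e·A·√(4πDt)) · exp(−(x−vt)²/(4Dt)), with n_e·A the pore (flow) area.
Plume center vt = 0.114 × 155 = 17.67 m, so the well at 13.0 m is 4.67 m upgradient of the peak.
√(4πDt) = 22.07 m, giving peak height M/(n_e·A·√(4πDt)) = 6.64/(0.29 × 44.0 × 22.07) = 0.02358 kg/m³.
(x−vt)²/(4Dt) = (-4.67)²/(4 × 0.250 × 155) = 0.1407; exp(−0.1407) = 0.8687.
C = 0.02358 × 0.8687 = 0.0205 kg/m³.

0.0205 kg/m³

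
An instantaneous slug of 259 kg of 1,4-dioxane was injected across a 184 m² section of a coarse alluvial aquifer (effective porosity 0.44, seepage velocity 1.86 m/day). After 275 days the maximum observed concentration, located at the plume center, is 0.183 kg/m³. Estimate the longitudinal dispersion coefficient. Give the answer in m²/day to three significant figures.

At the plume center C_max = M/(n_e·A·√(4πDt)), so D = M²/(4πt·(n_e·A·C_max)²).
n_e·A·C_max = 0.44 × 184 × 0.183 = 14.82 kg/m.
D = 259²/(4π × 275 × 14.82²) = 0.0884 m²/day.

0.0884 m²/day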